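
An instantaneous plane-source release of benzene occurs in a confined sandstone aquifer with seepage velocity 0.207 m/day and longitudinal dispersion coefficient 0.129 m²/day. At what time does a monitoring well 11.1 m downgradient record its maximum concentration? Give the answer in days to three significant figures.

For the 1D instantaneous-source solution, setting ∂C/∂t = 0 at fixed x gives v²t² + 2Dt − x² = 0, so t = (√(D² + v²x²) − D)/v².
√(D² + v²x²) = √(0.129² + 0.207² × 11.1²) = 2.301; v² = 0.042849.
t = (2.301 − 0.129)/0.042849 = 50.7 days (vs. the pure-advection estimate x/v = 53.6 d).

50.7 days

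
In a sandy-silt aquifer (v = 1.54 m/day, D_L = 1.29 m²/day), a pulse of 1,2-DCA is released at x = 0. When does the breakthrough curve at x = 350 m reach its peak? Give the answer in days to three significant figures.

227 days

For the 1D instantaneous-source solution, setting ∂C/∂t = 0 at fixed x gives v²t² + 2Dt − x² = 0, so t = (√(D² + v²x²) − D)/v².
√(D² + v²x²) = √(1.29² + 1.54² × 350²) = 539.0; v² = 2.3716.
t = (539.0 − 1.29)/2.3716 = 227 days (vs. the pure-advection estimate x/v = 227 d).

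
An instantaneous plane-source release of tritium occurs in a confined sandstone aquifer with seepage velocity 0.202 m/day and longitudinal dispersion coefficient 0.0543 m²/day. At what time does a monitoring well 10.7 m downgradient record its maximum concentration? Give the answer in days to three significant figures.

51.7 days

For the 1D instantaneous-source solution, setting ∂C/∂t = 0 at fixed x gives v²t² + 2Dt − x² = 0, so t = (√(D² + v²x²) − D)/v².
√(D² + v²x²) = √(0.0543² + 0.202² × 10.7²) = 2.162; v² = 0.040804.
t = (2.162 − 0.0543)/0.040804 = 51.7 days (vs. the pure-advection estimate x/v = 53.0 d).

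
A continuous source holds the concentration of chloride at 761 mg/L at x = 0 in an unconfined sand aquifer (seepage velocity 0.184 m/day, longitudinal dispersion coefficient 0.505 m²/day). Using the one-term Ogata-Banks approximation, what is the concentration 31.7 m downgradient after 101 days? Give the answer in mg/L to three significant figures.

For a continuous step input, C/C₀ ≈ ½·erfc((x−vt)/(2√(Dt))).
vt = 0.184 × 101 = 18.584 m and 2√(Dt) = 2√(0.505 × 101) = 14.28 m.
Argument (x−vt)/(2√(Dt)) = (31.7 − 18.584)/14.28 = 0.9185; ½·erfc(0.9185) = 0.09698.
C = 761 × 0.09698 = 73.8 mg/L.

73.8 mg/L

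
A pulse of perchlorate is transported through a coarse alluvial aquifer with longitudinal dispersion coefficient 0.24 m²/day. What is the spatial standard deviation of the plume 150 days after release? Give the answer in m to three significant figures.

8.49 m

Dispersive spreading gives a Gaussian with σ² = 2Dt; advection only shifts the center.
σ = √(2 × 0.24 × 150) = 8.49 m.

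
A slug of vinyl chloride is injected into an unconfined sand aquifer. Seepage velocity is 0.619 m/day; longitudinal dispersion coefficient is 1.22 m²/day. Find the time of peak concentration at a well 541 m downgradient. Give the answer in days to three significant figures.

871 days

For the 1D instantaneous-source solution, setting ∂C/∂t = 0 at fixed x gives v²t² + 2Dt − x² = 0, so t = (√(D² + v²x²) − D)/v².
√(D² + v²x²) = √(1.22² + 0.619² × 541²) = 334.9; v² = 0.383161.
t = (334.9 − 1.22)/0.383161 = 871 days (vs. the pure-advection estimate x/v = 874 d).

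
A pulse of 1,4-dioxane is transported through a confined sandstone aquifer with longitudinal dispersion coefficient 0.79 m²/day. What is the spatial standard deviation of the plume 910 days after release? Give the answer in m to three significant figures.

Dispersive spreading gives a Gaussian with σ² = 2Dt; advection only shifts the center.
σ = √(2 × 0.79 × 910) = 37.9 m.

37.9 m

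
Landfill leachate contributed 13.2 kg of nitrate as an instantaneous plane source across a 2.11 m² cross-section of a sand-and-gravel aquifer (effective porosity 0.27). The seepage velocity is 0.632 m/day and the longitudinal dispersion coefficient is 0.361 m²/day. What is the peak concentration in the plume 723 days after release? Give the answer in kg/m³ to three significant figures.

The peak of an instantaneous 1D plume sits at x = vt; there the Gaussian factor is 1 and C_max = M/(n_e·A·√(4πDt)), where n_e·A is the pore area the mass is dissolved in.
√(4πDt) = √(4π × 0.361 × 723) = 57.27 m, so C_max = 13.2/(0.27 × 2.11 × 57.27) = 0.405 kg/m³.

0.405 kg/m³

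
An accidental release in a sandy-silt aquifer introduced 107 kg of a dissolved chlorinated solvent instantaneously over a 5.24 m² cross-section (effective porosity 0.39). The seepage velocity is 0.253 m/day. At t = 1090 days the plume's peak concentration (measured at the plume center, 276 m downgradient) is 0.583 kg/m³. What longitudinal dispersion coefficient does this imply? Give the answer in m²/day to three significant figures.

At the plume center C_max = M/(n_e·A·√(4πDt)), so D = M²/(4πt·(n_e·A·C_max)²).
n_e·A·C_max = 0.39 × 5.24 × 0.583 = 1.191 kg/m.
D = 107²/(4π × 1090 × 1.191²) = 0.589 m²/day.

0.589 m²/day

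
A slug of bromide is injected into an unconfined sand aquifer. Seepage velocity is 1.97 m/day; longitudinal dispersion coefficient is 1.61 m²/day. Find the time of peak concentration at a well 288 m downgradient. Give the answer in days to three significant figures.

For the 1D instantaneous-source solution, setting ∂C/∂t = 0 at fixed x gives v²t² + 2Dt − x² = 0, so t = (√(D² + v²x²) − D)/v².
√(D² + v²x²) = √(1.61² + 1.97² × 288²) = 567.4; v² = 3.8809.
t = (567.4 − 1.61)/3.8809 = 146 days (vs. the pure-advection estimate x/v = 146 d).

146 days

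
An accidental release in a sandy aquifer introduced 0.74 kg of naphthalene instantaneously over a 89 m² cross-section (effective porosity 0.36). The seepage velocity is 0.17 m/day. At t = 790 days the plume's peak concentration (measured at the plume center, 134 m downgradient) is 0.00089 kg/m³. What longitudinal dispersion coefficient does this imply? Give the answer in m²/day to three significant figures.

At the plume center C_max = M/(n_e·A·√(4πDt)), so D = M²/(4πt·(n_e·A·C_max)²).
n_e·A·C_max = 0.36 × 89 × 0.00089 = 0.02852 kg/m.
D = 0.74²/(4π × 790 × 0.02852²) = 0.0678 m²/day.

0.0678 m²/day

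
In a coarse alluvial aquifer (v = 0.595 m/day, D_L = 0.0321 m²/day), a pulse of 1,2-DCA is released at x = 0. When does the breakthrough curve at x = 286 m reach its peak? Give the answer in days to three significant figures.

For the 1D instantaneous-source solution, setting ∂C/∂t = 0 at fixed x gives v²t² + 2Dt − x² = 0, so t = (√(D² + v²x²) − D)/v².
√(D² + v²x²) = √(0.0321² + 0.595² × 286²) = 170.2; v² = 0.354025.
t = (170.2 − 0.0321)/0.354025 = 481 days (vs. the pure-advection estimate x/v = 481 d).

481 days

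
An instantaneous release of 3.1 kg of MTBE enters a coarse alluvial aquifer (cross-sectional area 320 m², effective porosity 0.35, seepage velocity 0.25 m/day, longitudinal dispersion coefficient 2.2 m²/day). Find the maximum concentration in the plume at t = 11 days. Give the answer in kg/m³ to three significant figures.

0.00159 kg/m³

The peak of an instantaneous 1D plume sits at x = vt; there the Gaussian factor is 1 and C_max = M/(n_e·A·√(4πDt)), where n_e·A is the pore area the mass is dissolved in.
√(4πDt) = √(4π × 2.2 × 11) = 17.44 m, so C_max = 3.1/(0.35 × 320 × 17.44) = 0.00159 kg/m³.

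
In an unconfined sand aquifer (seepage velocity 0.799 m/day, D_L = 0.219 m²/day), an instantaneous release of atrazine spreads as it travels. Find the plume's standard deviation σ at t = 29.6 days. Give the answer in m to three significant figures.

Dispersive spreading gives a Gaussian with σ² = 2Dt; advection only shifts the center.
σ = √(2 × 0.219 × 29.6) = 3.60 m.

3.60 m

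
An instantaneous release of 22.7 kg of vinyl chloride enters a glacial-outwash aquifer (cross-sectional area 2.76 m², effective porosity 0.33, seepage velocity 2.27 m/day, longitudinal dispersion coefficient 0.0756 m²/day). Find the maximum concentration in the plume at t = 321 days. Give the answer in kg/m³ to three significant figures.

The peak of an instantaneous 1D plume sits at x = vt; there the Gaussian factor is 1 and C_max = M/(n_e·A·√(4πDt)), where n_e·A is the pore area the mass is dissolved in.
√(4πDt) = √(4π × 0.0756 × 321) = 17.46 m, so C_max = 22.7/(0.33 × 2.76 × 17.46) = 1.43 kg/m³.

1.43 kg/m³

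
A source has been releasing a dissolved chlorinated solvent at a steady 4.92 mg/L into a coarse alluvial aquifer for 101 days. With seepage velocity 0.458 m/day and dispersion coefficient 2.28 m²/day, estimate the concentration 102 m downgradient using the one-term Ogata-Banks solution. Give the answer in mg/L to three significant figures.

0.0231 mg/L

For a continuous step input, C/C₀ ≈ ½·erfc((x−vt)/(2√(Dt))).
vt = 0.458 × 101 = 46.258 m and 2√(Dt) = 2√(2.28 × 101) = 30.35 m.
Argument (x−vt)/(2√(Dt)) = (102 − 46.258)/30.35 = 1.837; ½·erfc(1.837) = 0.004690.
C = 4.92 × 0.004690 = 0.0231 mg/L.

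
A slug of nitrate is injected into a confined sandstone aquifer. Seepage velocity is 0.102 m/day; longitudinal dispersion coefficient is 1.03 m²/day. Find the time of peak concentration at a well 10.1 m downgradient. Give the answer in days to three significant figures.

41.0 days

For the 1D instantaneous-source solution, setting ∂C/∂t = 0 at fixed x gives v²t² + 2Dt − x² = 0, so t = (√(D² + v²x²) − D)/v².
√(D² + v²x²) = √(1.03² + 0.102² × 10.1²) = 1.457; v² = 0.010404.
t = (1.457 − 1.03)/0.010404 = 41.0 days (vs. the pure-advection estimate x/v = 99.0 d).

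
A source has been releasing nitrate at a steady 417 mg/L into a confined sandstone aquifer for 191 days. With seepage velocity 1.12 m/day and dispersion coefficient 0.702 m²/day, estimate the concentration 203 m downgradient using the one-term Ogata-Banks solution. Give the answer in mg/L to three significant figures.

For a continuous step input, C/C₀ ≈ ½·erfc((x−vt)/(2√(Dt))).
vt = 1.12 × 191 = 213.92 m and 2√(Dt) = 2√(0.702 × 191) = 23.16 m.
Argument (x−vt)/(2√(Dt)) = (203 − 213.92)/23.16 = -0.4715; ½·erfc(-0.4715) = 0.7476.
C = 417 × 0.7476 = 312 mg/L.

312 mg/L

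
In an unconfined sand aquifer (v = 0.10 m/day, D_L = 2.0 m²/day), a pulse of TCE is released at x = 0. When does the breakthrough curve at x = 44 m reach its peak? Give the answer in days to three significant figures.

283 days

For the 1D instantaneous-source solution, setting ∂C/∂t = 0 at fixed x gives v²t² + 2Dt − x² = 0, so t = (√(D² + v²x²) − D)/v².
√(D² + v²x²) = √(2.0² + 0.10² × 44²) = 4.833; v² = 0.01.
t = (4.833 − 2.0)/0.01 = 283 days (vs. the pure-advection estimate x/v = 440 d).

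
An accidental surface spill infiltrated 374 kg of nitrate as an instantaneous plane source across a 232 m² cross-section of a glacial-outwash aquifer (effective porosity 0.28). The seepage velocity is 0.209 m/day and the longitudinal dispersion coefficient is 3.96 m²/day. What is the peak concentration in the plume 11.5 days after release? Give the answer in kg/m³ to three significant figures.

0.241 kg/m³

The peak of an instantaneous 1D plume sits at x = vt; there the Gaussian factor is 1 and C_max = M/(n_e·A·√(4πDt)), where n_e·A is the pore area the mass is dissolved in.
√(4πDt) = √(4π × 3.96 × 11.5) = 23.92 m, so C_max = 374/(0.28 × 232 × 23.92) = 0.241 kg/m³.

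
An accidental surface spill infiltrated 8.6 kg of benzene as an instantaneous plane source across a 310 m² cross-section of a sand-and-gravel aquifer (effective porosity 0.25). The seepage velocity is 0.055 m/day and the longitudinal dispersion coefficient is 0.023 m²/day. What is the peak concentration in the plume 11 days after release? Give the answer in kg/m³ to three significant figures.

The peak of an instantaneous 1D plume sits at x = vt; there the Gaussian factor is 1 and C_max = M/(n_e·A·√(4πDt)), where n_e·A is the pore area the mass is dissolved in.
√(4πDt) = √(4π × 0.023 × 11) = 1.783 m, so C_max = 8.6/(0.25 × 310 × 1.783) = 0.0622 kg/m³.

0.0622 kg/m³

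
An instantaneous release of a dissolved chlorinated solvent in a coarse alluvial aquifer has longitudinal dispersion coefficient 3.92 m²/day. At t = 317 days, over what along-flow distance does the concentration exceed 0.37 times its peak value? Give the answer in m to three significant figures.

The plume is Gaussian with σ = √(2Dt) = √(2 × 3.92 × 317) = 49.85 m.
C/C_peak = exp(−Δx²/(2σ²)) = 0.37 ⇒ Δx = σ·√(−2 ln 0.37) = 49.85 × 1.410 = 70.29 m.
Width = 2Δx = 141 m.

141 m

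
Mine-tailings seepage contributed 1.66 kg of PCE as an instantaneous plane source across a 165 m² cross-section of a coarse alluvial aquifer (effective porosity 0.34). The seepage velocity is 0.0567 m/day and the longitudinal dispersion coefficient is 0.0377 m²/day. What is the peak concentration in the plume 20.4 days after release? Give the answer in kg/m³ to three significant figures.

0.00952 kg/m³

The peak of an instantaneous 1D plume sits at x = vt; there the Gaussian factor is 1 and C_max = M/(n_e·A·√(4πDt)), where n_e·A is the pore area the mass is dissolved in.
√(4πDt) = √(4π × 0.0377 × 20.4) = 3.109 m, so C_max = 1.66/(0.34 × 165 × 3.109) = 0.00952 kg/m³.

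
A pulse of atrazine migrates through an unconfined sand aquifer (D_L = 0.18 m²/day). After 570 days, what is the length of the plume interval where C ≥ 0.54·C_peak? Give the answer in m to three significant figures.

31.8 m

The plume is Gaussian with σ = √(2Dt) = √(2 × 0.18 × 570) = 14.32 m.
C/C_peak = exp(−Δx²/(2σ²)) = 0.54 ⇒ Δx = σ·√(−2 ln 0.54) = 14.32 × 1.110 = 15.90 m.
Width = 2Δx = 31.8 m.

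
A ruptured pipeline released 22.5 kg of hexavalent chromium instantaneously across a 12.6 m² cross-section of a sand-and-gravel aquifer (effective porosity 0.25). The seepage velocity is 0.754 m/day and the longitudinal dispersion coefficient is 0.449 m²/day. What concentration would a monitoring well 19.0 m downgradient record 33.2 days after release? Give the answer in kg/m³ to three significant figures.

0.283 kg/m³

For an instantaneous plane source, C(x,t) = M/(n_e·A·√(4πDt)) · exp(−(x−vt)²/(4Dt)), with n_e·A the pore (flow) area.
Plume center vt = 0.754 × 33.2 = 25.0328 m, so the well at 19.0 m is 6.0328 m upgradient of the peak.
√(4πDt) = 13.69 m, giving peak height M/(n_e·A·√(4πDt)) = 22.5/(0.25 × 12.6 × 13.69) = 0.5218 kg/m³.
(x−vt)²/(4Dt) = (-6.0328)²/(4 × 0.449 × 33.2) = 0.6104; exp(−0.6104) = 0.5431.
C = 0.5218 × 0.5431 = 0.283 kg/m³.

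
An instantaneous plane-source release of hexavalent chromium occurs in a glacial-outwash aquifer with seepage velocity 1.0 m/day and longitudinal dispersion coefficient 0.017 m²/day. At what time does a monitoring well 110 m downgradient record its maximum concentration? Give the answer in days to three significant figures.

For the 1D instantaneous-source solution, setting ∂C/∂t = 0 at fixed x gives v²t² + 2Dt − x² = 0, so t = (√(D² + v²x²) − D)/v².
√(D² + v²x²) = √(0.017² + 1.0² × 110²) = 110.0; v² = 1.
t = (110.0 − 0.017)/1 = 110 days (vs. the pure-advection estimate x/v = 110 d).

110 days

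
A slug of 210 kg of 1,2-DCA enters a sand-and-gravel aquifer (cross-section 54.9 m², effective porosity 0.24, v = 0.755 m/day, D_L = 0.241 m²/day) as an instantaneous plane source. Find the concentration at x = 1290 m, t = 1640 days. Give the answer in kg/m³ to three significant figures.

0.0414 kg/m³

For an instantaneous plane source, C(x,t) = M/(n_e·A·√(4πDt)) · exp(−(x−vt)²/(4Dt)), with n_e·A the pore (flow) area.
Plume center vt = 0.755 × 1640 = 1238.2 m, so the well at 1290 m is 51.8 m downgradient of the peak.
√(4πDt) = 70.48 m, giving peak height M/(n_e·A·√(4πDt)) = 210/(0.24 × 54.9 × 70.48) = 0.2261 kg/m³.
(x−vt)²/(4Dt) = (51.8)²/(4 × 0.241 × 1640) = 1.697; exp(−1.697) = 0.1832.
C = 0.2261 × 0.1832 = 0.0414 kg/m³.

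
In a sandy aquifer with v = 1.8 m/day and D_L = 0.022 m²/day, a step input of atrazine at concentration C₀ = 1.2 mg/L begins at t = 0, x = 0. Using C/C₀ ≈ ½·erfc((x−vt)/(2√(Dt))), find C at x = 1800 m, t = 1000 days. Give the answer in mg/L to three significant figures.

0.600 mg/L

For a continuous step input, C/C₀ ≈ ½·erfc((x−vt)/(2√(Dt))).
vt = 1.8 × 1000 = 1800 m and 2√(Dt) = 2√(0.022 × 1000) = 9.381 m.
Argument (x−vt)/(2√(Dt)) = (1800 − 1800)/9.381 = 0; ½·erfc(0) = 0.5000.
C = 1.2 × 0.5000 = 0.600 mg/L.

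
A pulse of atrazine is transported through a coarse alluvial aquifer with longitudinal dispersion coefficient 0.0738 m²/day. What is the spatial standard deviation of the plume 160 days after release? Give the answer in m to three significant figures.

Dispersive spreading gives a Gaussian with σ² = 2Dt; advection only shifts the center.
σ = √(2 × 0.0738 × 160) = 4.86 m.

4.86 m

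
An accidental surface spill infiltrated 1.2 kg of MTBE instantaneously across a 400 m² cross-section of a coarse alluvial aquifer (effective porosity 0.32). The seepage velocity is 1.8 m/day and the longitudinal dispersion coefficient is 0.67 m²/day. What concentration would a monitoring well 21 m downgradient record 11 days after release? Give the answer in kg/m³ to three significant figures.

For an instantaneous plane source, C(x,t) = M/(n_e·A·√(4πDt)) · exp(−(x−vt)²/(4Dt)), with n_e·A the pore (flow) area.
Plume center vt = 1.8 × 11 = 19.8 m, so the well at 21 m is 1.2 m downgradient of the peak.
√(4πDt) = 9.624 m, giving peak height M/(n_e·A·√(4πDt)) = 1.2/(0.32 × 400 × 9.624) = 0.0009741 kg/m³.
(x−vt)²/(4Dt) = (1.2)²/(4 × 0.67 × 11) = 0.04885; exp(−0.04885) = 0.9523.
C = 0.0009741 × 0.9523 = 0.000928 kg/m³.

0.000928 kg/m³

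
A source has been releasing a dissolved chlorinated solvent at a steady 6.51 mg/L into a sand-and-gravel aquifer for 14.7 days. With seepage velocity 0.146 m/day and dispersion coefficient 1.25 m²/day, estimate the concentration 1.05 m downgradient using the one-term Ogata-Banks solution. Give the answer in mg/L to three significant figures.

For a continuous step input, C/C₀ ≈ ½·erfc((x−vt)/(2√(Dt))).
vt = 0.146 × 14.7 = 2.1462 m and 2√(Dt) = 2√(1.25 × 14.7) = 8.573 m.
Argument (x−vt)/(2√(Dt)) = (1.05 − 2.1462)/8.573 = -0.1279; ½·erfc(-0.1279) = 0.5718.
C = 6.51 × 0.5718 = 3.72 mg/L.

3.72 mg/L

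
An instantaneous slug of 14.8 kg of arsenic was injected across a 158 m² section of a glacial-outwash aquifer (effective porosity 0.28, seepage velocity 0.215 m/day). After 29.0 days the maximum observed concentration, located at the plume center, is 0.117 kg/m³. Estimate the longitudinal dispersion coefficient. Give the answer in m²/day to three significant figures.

0.0224 m²/day

At the plume center C_max = M/(n_e·A·√(4πDt)), so D = M²/(4πt·(n_e·A·C_max)²).
n_e·A·C_max = 0.28 × 158 × 0.117 = 5.176 kg/m.
D = 14.8²/(4π × 29.0 × 5.176²) = 0.0224 m²/day.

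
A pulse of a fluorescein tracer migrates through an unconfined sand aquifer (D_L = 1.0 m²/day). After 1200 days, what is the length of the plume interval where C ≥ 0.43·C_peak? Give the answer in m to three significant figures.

The plume is Gaussian with σ = √(2Dt) = √(2 × 1.0 × 1200) = 48.99 m.
C/C_peak = exp(−Δx²/(2σ²)) = 0.43 ⇒ Δx = σ·√(−2 ln 0.43) = 48.99 × 1.299 = 63.64 m.
Width = 2Δx = 127 m.

127 m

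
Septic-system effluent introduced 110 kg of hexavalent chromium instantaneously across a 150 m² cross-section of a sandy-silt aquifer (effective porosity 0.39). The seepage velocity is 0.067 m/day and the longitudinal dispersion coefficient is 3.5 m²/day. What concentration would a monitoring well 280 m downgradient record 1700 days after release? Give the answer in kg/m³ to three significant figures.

For an instantaneous plane source, C(x,t) = M/(n_e·A·√(4πDt)) · exp(−(x−vt)²/(4Dt)), with n_e·A the pore (flow) area.
Plume center vt = 0.067 × 1700 = 113.9 m, so the well at 280 m is 166.1 m downgradient of the peak.
√(4πDt) = 273.4 m, giving peak height M/(n_e·A·√(4πDt)) = 110/(0.39 × 150 × 273.4) = 0.006878 kg/m³.
(x−vt)²/(4Dt) = (166.1)²/(4 × 3.5 × 1700) = 1.159; exp(−1.159) = 0.3138.
C = 0.006878 × 0.3138 = 0.00216 kg/m³.

0.00216 kg/m³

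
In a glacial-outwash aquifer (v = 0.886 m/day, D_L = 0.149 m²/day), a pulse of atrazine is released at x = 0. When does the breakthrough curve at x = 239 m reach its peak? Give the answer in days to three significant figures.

270 days

For the 1D instantaneous-source solution, setting ∂C/∂t = 0 at fixed x gives v²t² + 2Dt − x² = 0, so t = (√(D² + v²x²) − D)/v².
√(D² + v²x²) = √(0.149² + 0.886² × 239²) = 211.8; v² = 0.784996.
t = (211.8 − 0.149)/0.784996 = 270 days (vs. the pure-advection estimate x/v = 270 d).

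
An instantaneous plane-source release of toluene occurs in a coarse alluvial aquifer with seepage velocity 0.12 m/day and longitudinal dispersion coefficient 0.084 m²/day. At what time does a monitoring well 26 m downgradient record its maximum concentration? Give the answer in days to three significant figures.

211 days

For the 1D instantaneous-source solution, setting ∂C/∂t = 0 at fixed x gives v²t² + 2Dt − x² = 0, so t = (√(D² + v²x²) − D)/v².
√(D² + v²x²) = √(0.084² + 0.12² × 26²) = 3.121; v² = 0.0144.
t = (3.121 − 0.084)/0.0144 = 211 days (vs. the pure-advection estimate x/v = 217 d).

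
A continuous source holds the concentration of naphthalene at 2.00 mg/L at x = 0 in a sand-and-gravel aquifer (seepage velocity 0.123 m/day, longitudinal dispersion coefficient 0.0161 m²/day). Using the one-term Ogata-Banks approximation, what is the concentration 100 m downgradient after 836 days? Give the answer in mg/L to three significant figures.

1.41 mg/L

For a continuous step input, C/C₀ ≈ ½·erfc((x−vt)/(2√(Dt))).
vt = 0.123 × 836 = 102.828 m and 2√(Dt) = 2√(0.0161 × 836) = 7.337 m.
Argument (x−vt)/(2√(Dt)) = (100 − 102.828)/7.337 = -0.3854; ½·erfc(-0.3854) = 0.7071.
C = 2.00 × 0.7071 = 1.41 mg/L.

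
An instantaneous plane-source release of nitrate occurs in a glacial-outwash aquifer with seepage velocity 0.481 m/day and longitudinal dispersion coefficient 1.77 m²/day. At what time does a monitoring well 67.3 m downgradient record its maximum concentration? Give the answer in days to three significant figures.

For the 1D instantaneous-source solution, setting ∂C/∂t = 0 at fixed x gives v²t² + 2Dt − x² = 0, so t = (√(D² + v²x²) − D)/v².
√(D² + v²x²) = √(1.77² + 0.481² × 67.3²) = 32.42; v² = 0.231361.
t = (32.42 − 1.77)/0.231361 = 132 days (vs. the pure-advection estimate x/v = 140 d).

132 days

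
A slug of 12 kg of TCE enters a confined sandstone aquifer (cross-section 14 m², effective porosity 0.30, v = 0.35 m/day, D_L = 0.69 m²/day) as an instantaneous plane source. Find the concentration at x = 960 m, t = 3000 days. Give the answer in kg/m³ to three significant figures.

0.00666 kg/m³

For an instantaneous plane source, C(x,t) = M/(n_e·A·√(4πDt)) · exp(−(x−vt)²/(4Dt)), with n_e·A the pore (flow) area.
Plume center vt = 0.35 × 3000 = 1050 m, so the well at 960 m is 90 m upgradient of the peak.
√(4πDt) = 161.3 m, giving peak height M/(n_e·A·√(4πDt)) = 12/(0.30 × 14 × 161.3) = 0.01771 kg/m³.
(x−vt)²/(4Dt) = (-90)²/(4 × 0.69 × 3000) = 0.9783; exp(−0.9783) = 0.3759.
C = 0.01771 × 0.3759 = 0.00666 kg/m³.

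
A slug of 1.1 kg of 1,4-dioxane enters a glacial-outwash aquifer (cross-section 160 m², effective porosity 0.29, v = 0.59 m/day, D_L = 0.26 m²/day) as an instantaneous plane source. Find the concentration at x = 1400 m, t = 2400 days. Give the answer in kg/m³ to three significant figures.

For an instantaneous plane source, C(x,t) = M/(n_e·A·√(4πDt)) · exp(−(x−vt)²/(4Dt)), with n_e·A the pore (flow) area.
Plume center vt = 0.59 × 2400 = 1416 m, so the well at 1400 m is 16 m upgradient of the peak.
√(4πDt) = 88.55 m, giving peak height M/(n_e·A·√(4πDt)) = 1.1/(0.29 × 160 × 88.55) = 0.0002677 kg/m³.
(x−vt)²/(4Dt) = (-16)²/(4 × 0.26 × 2400) = 0.1026; exp(−0.1026) = 0.9025.
C = 0.0002677 × 0.9025 = 0.000242 kg/m³.

0.000242 kg/m³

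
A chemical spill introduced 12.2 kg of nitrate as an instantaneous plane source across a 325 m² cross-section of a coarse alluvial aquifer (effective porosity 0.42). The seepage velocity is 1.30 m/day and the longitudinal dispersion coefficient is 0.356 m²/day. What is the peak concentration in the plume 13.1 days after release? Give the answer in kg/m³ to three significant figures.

The peak of an instantaneous 1D plume sits at x = vt; there the Gaussian factor is 1 and C_max = M/(n_e·A·√(4πDt)), where n_e·A is the pore area the mass is dissolved in.
√(4πDt) = √(4π × 0.356 × 13.1) = 7.655 m, so C_max = 12.2/(0.42 × 325 × 7.655) = 0.0117 kg/m³.

0.0117 kg/m³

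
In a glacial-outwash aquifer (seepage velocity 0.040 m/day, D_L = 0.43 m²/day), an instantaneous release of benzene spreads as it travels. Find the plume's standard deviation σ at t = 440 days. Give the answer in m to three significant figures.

Dispersive spreading gives a Gaussian with σ² = 2Dt; advection only shifts the center.
σ = √(2 × 0.43 × 440) = 19.5 m.

19.5 m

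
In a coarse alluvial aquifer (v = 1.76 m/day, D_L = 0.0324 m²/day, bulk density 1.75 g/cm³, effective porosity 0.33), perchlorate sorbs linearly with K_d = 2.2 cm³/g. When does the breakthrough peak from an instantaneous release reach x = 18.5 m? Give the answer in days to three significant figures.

133 days

Retardation factor R = 1 + ρ_b·K_d/n = 1 + 1.75 × 2.2/0.33 = 12.67.
Sorption retards both mechanisms: v_R = v/R = 0.1389 m/day, D_R = D/R = 0.002557 m²/day.
Peak time from v_R²t² + 2D_R t − x² = 0: t = (√(D_R² + v_R²x²) − D_R)/v_R².
√(D_R² + v_R²x²) = √(0.002557² + 0.1389² × 18.5²) = 2.570; v_R² = 0.01929.
t = (2.570 − 0.002557)/0.01929 = 133 days.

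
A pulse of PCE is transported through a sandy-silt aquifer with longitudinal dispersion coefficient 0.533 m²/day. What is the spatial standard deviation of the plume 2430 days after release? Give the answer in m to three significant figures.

Dispersive spreading gives a Gaussian with σ² = 2Dt; advection only shifts the center.
σ = √(2 × 0.533 × 2430) = 50.9 m.

50.9 m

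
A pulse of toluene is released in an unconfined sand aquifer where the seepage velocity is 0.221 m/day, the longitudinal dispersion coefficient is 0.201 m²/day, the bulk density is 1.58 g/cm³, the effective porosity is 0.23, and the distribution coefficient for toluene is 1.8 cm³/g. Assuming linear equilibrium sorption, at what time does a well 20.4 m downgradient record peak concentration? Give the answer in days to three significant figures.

1180 days

Retardation factor R = 1 + ρ_b·K_d/n = 1 + 1.58 × 1.8/0.23 = 13.37.
Sorption retards both mechanisms: v_R = v/R = 0.01653 m/day, D_R = D/R = 0.01503 m²/day.
Peak time from v_R²t² + 2D_R t − x² = 0: t = (√(D_R² + v_R²x²) − D_R)/v_R².
√(D_R² + v_R²x²) = √(0.01503² + 0.01653² × 20.4²) = 0.3375; v_R² = 0.0002732.
t = (0.3375 − 0.01503)/0.0002732 = 1180 days.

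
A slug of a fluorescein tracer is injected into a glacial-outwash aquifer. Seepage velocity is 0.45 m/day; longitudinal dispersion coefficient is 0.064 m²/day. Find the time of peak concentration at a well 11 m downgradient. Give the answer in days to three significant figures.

24.1 days

For the 1D instantaneous-source solution, setting ∂C/∂t = 0 at fixed x gives v²t² + 2Dt − x² = 0, so t = (√(D² + v²x²) − D)/v².
√(D² + v²x²) = √(0.064² + 0.45² × 11²) = 4.950; v² = 0.2025.
t = (4.950 − 0.064)/0.2025 = 24.1 days (vs. the pure-advection estimate x/v = 24.4 d).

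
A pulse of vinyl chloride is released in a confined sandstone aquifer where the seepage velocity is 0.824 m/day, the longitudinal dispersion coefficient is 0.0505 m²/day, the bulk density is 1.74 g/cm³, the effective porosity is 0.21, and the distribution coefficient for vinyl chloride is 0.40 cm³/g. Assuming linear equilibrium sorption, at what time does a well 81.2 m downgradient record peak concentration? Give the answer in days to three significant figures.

Retardation factor R = 1 + ρ_b·K_d/n = 1 + 1.74 × 0.40/0.21 = 4.314.
Sorption retards both mechanisms: v_R = v/R = 0.1910 m/day, D_R = D/R = 0.01171 m²/day.
Peak time from v_R²t² + 2D_R t − x² = 0: t = (√(D_R² + v_R²x²) − D_R)/v_R².
√(D_R² + v_R²x²) = √(0.01171² + 0.1910² × 81.2²) = 15.51; v_R² = 0.03648.
t = (15.51 − 0.01171)/0.03648 = 425 days.

425 days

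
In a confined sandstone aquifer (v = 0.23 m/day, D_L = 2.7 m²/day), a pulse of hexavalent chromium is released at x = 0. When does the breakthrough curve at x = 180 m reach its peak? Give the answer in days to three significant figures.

733 days

For the 1D instantaneous-source solution, setting ∂C/∂t = 0 at fixed x gives v²t² + 2Dt − x² = 0, so t = (√(D² + v²x²) − D)/v².
√(D² + v²x²) = √(2.7² + 0.23² × 180²) = 41.49; v² = 0.0529.
t = (41.49 − 2.7)/0.0529 = 733 days (vs. the pure-advection estimate x/v = 783 d).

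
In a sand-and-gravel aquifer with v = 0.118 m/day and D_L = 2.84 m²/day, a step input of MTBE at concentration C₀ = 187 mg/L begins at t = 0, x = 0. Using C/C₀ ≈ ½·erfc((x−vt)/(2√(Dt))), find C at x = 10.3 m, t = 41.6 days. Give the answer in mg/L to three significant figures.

For a continuous step input, C/C₀ ≈ ½·erfc((x−vt)/(2√(Dt))).
vt = 0.118 × 41.6 = 4.9088 m and 2√(Dt) = 2√(2.84 × 41.6) = 21.74 m.
Argument (x−vt)/(2√(Dt)) = (10.3 − 4.9088)/21.74 = 0.2480; ½·erfc(0.2480) = 0.3629.
C = 187 × 0.3629 = 67.9 mg/L.

67.9 mg/L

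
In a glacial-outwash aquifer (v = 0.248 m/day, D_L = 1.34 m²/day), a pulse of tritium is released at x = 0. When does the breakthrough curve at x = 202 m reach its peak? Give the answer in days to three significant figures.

For the 1D instantaneous-source solution, setting ∂C/∂t = 0 at fixed x gives v²t² + 2Dt − x² = 0, so t = (√(D² + v²x²) − D)/v².
√(D² + v²x²) = √(1.34² + 0.248² × 202²) = 50.11; v² = 0.061504.
t = (50.11 − 1.34)/0.061504 = 793 days (vs. the pure-advection estimate x/v = 815 d).

793 days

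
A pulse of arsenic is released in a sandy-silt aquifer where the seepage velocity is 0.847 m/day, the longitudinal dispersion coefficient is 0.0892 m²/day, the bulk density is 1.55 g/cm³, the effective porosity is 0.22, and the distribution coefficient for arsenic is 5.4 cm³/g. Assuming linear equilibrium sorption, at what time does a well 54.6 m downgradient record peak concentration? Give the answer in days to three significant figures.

2510 days

Retardation factor R = 1 + ρ_b·K_d/n = 1 + 1.55 × 5.4/0.22 = 39.05.
Sorption retards both mechanisms: v_R = v/R = 0.02169 m/day, D_R = D/R = 0.002284 m²/day.
Peak time from v_R²t² + 2D_R t − x² = 0: t = (√(D_R² + v_R²x²) − D_R)/v_R².
√(D_R² + v_R²x²) = √(0.002284² + 0.02169² × 54.6²) = 1.184; v_R² = 0.0004705.
t = (1.184 − 0.002284)/0.0004705 = 2510 days.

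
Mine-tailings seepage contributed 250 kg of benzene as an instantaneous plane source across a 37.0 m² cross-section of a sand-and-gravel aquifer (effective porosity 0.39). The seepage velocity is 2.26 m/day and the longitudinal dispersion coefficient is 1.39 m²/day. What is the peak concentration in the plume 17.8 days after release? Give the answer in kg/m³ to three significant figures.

0.983 kg/m³

The peak of an instantaneous 1D plume sits at x = vt; there the Gaussian factor is 1 and C_max = M/(n_e·A·√(4πDt)), where n_e·A is the pore area the mass is dissolved in.
√(4πDt) = √(4π × 1.39 × 17.8) = 17.63 m, so C_max = 250/(0.39 × 37.0 × 17.63) = 0.983 kg/m³.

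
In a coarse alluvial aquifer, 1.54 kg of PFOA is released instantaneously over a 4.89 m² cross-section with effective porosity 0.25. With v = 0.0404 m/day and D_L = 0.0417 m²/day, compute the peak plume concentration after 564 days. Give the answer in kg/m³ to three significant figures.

0.0733 kg/m³

The peak of an instantaneous 1D plume sits at x = vt; there the Gaussian factor is 1 and C_max = M/(n_e·A·√(4πDt)), where n_e·A is the pore area the mass is dissolved in.
√(4πDt) = √(4π × 0.0417 × 564) = 17.19 m, so C_max = 1.54/(0.25 × 4.89 × 17.19) = 0.0733 kg/m³.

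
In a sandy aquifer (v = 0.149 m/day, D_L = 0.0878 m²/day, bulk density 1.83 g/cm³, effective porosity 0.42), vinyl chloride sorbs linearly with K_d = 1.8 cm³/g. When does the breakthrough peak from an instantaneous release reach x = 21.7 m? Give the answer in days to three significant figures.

1250 days

Retardation factor R = 1 + ρ_b·K_d/n = 1 + 1.83 × 1.8/0.42 = 8.843.
Sorption retards both mechanisms: v_R = v/R = 0.01685 m/day, D_R = D/R = 0.009929 m²/day.
Peak time from v_R²t² + 2D_R t − x² = 0: t = (√(D_R² + v_R²x²) − D_R)/v_R².
√(D_R² + v_R²x²) = √(0.009929² + 0.01685² × 21.7²) = 0.3658; v_R² = 0.0002839.
t = (0.3658 − 0.009929)/0.0002839 = 1250 days.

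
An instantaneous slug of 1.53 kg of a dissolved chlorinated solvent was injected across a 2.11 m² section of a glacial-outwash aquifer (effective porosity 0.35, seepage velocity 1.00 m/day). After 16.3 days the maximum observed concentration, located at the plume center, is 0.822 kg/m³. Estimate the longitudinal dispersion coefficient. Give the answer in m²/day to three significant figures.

0.0310 m²/day

At the plume center C_max = M/(n_e·A·√(4πDt)), so D = M²/(4πt·(n_e·A·C_max)²).
n_e·A·C_max = 0.35 × 2.11 × 0.822 = 0.6070 kg/m.
D = 1.53²/(4π × 16.3 × 0.6070²) = 0.0310 m²/day.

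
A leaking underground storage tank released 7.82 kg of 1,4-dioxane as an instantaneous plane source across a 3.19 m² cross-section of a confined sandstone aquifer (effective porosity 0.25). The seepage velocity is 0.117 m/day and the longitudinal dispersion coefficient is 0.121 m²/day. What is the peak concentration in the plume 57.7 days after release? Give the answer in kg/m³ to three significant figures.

The peak of an instantaneous 1D plume sits at x = vt; there the Gaussian factor is 1 and C_max = M/(n_e·A·√(4πDt)), where n_e·A is the pore area the mass is dissolved in.
√(4πDt) = √(4π × 0.121 × 57.7) = 9.367 m, so C_max = 7.82/(0.25 × 3.19 × 9.367) = 1.05 kg/m³.

1.05 kg/m³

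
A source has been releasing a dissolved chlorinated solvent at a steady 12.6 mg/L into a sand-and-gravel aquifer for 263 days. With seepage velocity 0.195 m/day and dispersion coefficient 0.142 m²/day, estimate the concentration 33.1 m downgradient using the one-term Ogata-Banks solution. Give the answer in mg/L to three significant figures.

For a continuous step input, C/C₀ ≈ ½·erfc((x−vt)/(2√(Dt))).
vt = 0.195 × 263 = 51.285 m and 2√(Dt) = 2√(0.142 × 263) = 12.22 m.
Argument (x−vt)/(2√(Dt)) = (33.1 − 51.285)/12.22 = -1.488; ½·erfc(-1.488) = 0.9823.
C = 12.6 × 0.9823 = 12.4 mg/L.

12.4 mg/L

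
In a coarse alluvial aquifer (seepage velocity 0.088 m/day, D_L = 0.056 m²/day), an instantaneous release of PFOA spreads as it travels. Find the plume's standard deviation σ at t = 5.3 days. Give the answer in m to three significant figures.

Dispersive spreading gives a Gaussian with σ² = 2Dt; advection only shifts the center.
σ = √(2 × 0.056 × 5.3) = 0.770 m.

0.770 m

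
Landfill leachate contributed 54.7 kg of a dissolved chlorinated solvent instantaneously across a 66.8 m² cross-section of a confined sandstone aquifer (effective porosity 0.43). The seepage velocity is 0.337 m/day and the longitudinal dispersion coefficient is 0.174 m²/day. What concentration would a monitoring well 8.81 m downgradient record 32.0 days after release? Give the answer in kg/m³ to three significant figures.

0.191 kg/m³

For an instantaneous plane source, C(x,t) = M/(n_e·A·√(4πDt)) · exp(−(x−vt)²/(4Dt)), with n_e·A the pore (flow) area.
Plume center vt = 0.337 × 32.0 = 10.784 m, so the well at 8.81 m is 1.974 m upgradient of the peak.
√(4πDt) = 8.365 m, giving peak height M/(n_e·A·√(4πDt)) = 54.7/(0.43 × 66.8 × 8.365) = 0.2277 kg/m³.
(x−vt)²/(4Dt) = (-1.974)²/(4 × 0.174 × 32.0) = 0.1750; exp(−0.1750) = 0.8395.
C = 0.2277 × 0.8395 = 0.191 kg/m³.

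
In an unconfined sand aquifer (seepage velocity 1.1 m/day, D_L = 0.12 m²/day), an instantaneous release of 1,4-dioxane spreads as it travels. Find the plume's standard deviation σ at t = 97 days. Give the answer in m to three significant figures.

4.82 m

Dispersive spreading gives a Gaussian with σ² = 2Dt; advection only shifts the center.
σ = √(2 × 0.12 × 97) = 4.82 m.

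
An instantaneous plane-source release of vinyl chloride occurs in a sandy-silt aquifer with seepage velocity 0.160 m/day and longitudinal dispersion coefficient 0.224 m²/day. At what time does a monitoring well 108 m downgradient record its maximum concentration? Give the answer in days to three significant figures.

For the 1D instantaneous-source solution, setting ∂C/∂t = 0 at fixed x gives v²t² + 2Dt − x² = 0, so t = (√(D² + v²x²) − D)/v².
√(D² + v²x²) = √(0.224² + 0.160² × 108²) = 17.28; v² = 0.0256.
t = (17.28 − 0.224)/0.0256 = 666 days (vs. the pure-advection estimate x/v = 675 d).

666 days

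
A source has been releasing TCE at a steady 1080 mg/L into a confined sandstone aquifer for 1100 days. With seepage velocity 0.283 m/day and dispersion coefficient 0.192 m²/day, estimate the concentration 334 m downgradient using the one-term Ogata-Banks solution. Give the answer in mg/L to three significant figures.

145 mg/L

For a continuous step input, C/C₀ ≈ ½·erfc((x−vt)/(2√(Dt))).
vt = 0.283 × 1100 = 311.3 m and 2√(Dt) = 2√(0.192 × 1100) = 29.07 m.
Argument (x−vt)/(2√(Dt)) = (334 − 311.3)/29.07 = 0.7809; ½·erfc(0.7809) = 0.1347.
C = 1080 × 0.1347 = 145 mg/L.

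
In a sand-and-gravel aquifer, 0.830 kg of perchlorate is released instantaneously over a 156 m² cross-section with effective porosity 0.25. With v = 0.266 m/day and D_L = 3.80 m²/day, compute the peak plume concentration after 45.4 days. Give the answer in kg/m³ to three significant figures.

0.000457 kg/m³

The peak of an instantaneous 1D plume sits at x = vt; there the Gaussian factor is 1 and C_max = M/(n_e·A·√(4πDt)), where n_e·A is the pore area the mass is dissolved in.
√(4πDt) = √(4π × 3.80 × 45.4) = 46.56 m, so C_max = 0.830/(0.25 × 156 × 46.56) = 0.000457 kg/m³.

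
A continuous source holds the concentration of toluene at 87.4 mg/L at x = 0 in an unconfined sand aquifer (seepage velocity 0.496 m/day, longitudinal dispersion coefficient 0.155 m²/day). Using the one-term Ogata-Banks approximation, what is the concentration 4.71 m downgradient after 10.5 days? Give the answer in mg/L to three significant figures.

53.2 mg/L

For a continuous step input, C/C₀ ≈ ½·erfc((x−vt)/(2√(Dt))).
vt = 0.496 × 10.5 = 5.208 m and 2√(Dt) = 2√(0.155 × 10.5) = 2.551 m.
Argument (x−vt)/(2√(Dt)) = (4.71 − 5.208)/2.551 = -0.1952; ½·erfc(-0.1952) = 0.6087.
C = 87.4 × 0.6087 = 53.2 mg/L.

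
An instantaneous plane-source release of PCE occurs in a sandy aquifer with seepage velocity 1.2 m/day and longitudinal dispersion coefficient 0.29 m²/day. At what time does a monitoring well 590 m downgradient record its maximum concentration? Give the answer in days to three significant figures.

For the 1D instantaneous-source solution, setting ∂C/∂t = 0 at fixed x gives v²t² + 2Dt − x² = 0, so t = (√(D² + v²x²) − D)/v².
√(D² + v²x²) = √(0.29² + 1.2² × 590²) = 708.0; v² = 1.44.
t = (708.0 − 0.29)/1.44 = 491 days (vs. the pure-advection estimate x/v = 492 d).

491 days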